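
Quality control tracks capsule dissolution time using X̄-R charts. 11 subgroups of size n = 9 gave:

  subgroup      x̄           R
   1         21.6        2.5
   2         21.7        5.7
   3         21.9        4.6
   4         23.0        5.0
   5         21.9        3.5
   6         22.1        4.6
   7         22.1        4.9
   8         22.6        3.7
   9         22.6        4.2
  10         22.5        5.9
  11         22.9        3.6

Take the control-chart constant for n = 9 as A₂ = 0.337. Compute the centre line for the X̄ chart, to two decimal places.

X̄̄ = (21.6 + 21.7 + 21.9 + 23.0 + 21.9 + 22.1 + 22.1 + 22.6 + 22.6 + 22.5 + 22.9) / 11 = 244.9000 / 11 = 22.2636
CL = X̄̄ = 22.2636

22.26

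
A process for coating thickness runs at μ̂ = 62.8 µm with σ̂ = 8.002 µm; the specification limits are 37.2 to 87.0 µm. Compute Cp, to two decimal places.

Cp = (USL − LSL) / (6σ̂) = (87.0 − 37.2) / (6 × 8.002) = 49.8000 / 48.0120 = 1.0372

1.04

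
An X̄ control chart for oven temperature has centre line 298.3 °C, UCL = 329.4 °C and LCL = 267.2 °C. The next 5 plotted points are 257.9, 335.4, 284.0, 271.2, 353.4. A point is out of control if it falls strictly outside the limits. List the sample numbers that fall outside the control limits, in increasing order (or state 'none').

1, 2, 5

Compare each point to [267.2, 329.4]: sample 1 = 257.9 < LCL; sample 2 = 335.4 > UCL; sample 5 = 353.4 > UCL.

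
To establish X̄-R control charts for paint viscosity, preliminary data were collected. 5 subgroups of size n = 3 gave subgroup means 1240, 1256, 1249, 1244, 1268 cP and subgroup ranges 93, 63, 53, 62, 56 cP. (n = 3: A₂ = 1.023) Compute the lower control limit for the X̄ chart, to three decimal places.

1184.496

X̄̄ = (1240 + 1256 + 1249 + 1244 + 1268) / 5 = 6257.0000 / 5 = 1251.4000
R̄ = (93 + 63 + 53 + 62 + 56) / 5 = 327.0000 / 5 = 65.4000
LCL = X̄̄ − A₂·R̄ = 1251.4000 − 1.023 × 65.4000 = 1184.4958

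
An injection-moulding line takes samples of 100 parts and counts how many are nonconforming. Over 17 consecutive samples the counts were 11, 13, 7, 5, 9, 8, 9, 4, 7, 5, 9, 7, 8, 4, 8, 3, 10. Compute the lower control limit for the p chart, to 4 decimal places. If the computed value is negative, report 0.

p̄ = Σdᵢ / (k·n) = 127 / (17 × 100) = 0.07471
LCL = p̄ − 3·√(p̄(1−p̄)/n) = 0.07471 − 3 × 0.02629 = -0.00417 → 0 (negative, so LCL = 0)

0.0000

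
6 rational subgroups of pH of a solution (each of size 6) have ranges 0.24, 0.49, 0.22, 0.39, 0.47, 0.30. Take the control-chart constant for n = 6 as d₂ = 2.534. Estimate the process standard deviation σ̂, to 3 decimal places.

R̄ = (0.24 + 0.49 + 0.22 + 0.39 + 0.47 + 0.30) / 6 = 0.3517
σ̂ = R̄ / d₂ = 0.3517 / 2.534 = 0.1388

0.139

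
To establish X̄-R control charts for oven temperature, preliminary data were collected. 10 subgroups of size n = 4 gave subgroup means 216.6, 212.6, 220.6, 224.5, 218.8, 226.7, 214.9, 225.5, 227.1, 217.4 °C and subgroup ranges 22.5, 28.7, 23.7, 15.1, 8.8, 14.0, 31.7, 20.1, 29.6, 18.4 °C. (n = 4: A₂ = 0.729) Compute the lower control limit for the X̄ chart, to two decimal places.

X̄̄ = (216.6 + 212.6 + 220.6 + 224.5 + 218.8 + 226.7 + 214.9 + 225.5 + 227.1 + 217.4) / 10 = 2204.7000 / 10 = 220.4700
R̄ = (22.5 + 28.7 + 23.7 + 15.1 + 8.8 + 14.0 + 31.7 + 20.1 + 29.6 + 18.4) / 10 = 212.6000 / 10 = 21.2600
LCL = X̄̄ − A₂·R̄ = 220.4700 − 0.729 × 21.2600 = 204.9715

204.97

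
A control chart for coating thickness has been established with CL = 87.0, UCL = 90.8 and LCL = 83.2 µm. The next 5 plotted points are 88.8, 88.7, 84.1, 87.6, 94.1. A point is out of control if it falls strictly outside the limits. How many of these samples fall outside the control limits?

Compare each point to [83.2, 90.8]: sample 5 = 94.1 > UCL.

1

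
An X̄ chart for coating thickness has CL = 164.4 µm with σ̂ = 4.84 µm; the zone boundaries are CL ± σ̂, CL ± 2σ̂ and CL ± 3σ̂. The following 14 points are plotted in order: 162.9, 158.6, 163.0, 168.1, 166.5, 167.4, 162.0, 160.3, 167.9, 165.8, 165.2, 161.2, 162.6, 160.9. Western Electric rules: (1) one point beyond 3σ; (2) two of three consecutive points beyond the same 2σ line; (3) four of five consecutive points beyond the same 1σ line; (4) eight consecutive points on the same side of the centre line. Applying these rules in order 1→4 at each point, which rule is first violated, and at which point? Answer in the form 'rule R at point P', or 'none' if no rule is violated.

Zone of each point (C = within 1σ̂, B = 1σ̂–2σ̂, A = 2σ̂–3σ̂, * = beyond 3σ̂; sign = side of CL): 1:-C, 2:-B, 3:-C, 4:+C, 5:+C, 6:+C, 7:-C, 8:-C, 9:+C, 10:+C, 11:+C, 12:-C, 13:-C, 14:-C
No rule fires across all 14 points.

none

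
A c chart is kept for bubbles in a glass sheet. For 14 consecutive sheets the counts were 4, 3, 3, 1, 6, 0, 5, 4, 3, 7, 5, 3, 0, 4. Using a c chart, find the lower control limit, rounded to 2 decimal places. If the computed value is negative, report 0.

c̄ = (4 + 3 + 3 + 1 + 6 + 0 + 5 + 4 + 3 + 7 + 5 + 3 + 0 + 4) / 14 = 48 / 14 = 3.4286
LCL = c̄ − 3√c̄ = 3.4286 − 3 × 1.8516 = -2.1263 → 0 (cannot be negative)

0.00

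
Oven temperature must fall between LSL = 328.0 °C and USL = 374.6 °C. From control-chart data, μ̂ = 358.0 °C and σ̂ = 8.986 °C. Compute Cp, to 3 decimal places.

0.864

Cp = (USL − LSL) / (6σ̂) = (374.6 − 328.0) / (6 × 8.986) = 46.6000 / 53.9160 = 0.8643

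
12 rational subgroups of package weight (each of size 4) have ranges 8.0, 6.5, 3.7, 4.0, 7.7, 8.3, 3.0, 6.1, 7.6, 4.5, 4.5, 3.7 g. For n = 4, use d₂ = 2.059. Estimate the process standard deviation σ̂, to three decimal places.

R̄ = (8.0 + 6.5 + 3.7 + 4.0 + 7.7 + 8.3 + 3.0 + 6.1 + 7.6 + 4.5 + 4.5 + 3.7) / 12 = 5.6333
σ̂ = R̄ / d₂ = 5.6333 / 2.059 = 2.7360

2.736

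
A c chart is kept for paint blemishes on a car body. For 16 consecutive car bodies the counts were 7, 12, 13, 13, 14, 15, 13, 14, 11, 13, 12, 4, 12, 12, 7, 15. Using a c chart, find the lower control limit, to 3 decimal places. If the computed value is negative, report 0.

c̄ = (7 + 12 + 13 + 13 + 14 + 15 + 13 + 14 + 11 + 13 + 12 + 4 + 12 + 12 + 7 + 15) / 16 = 187 / 16 = 11.6875
LCL = c̄ − 3√c̄ = 11.6875 − 3 × 3.4187 = 1.4314

1.431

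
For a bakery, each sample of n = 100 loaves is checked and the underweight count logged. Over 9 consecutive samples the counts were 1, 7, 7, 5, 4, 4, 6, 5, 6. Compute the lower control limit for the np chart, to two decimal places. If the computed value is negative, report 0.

0.00

p̄ = Σdᵢ / (k·n) = 45 / (9 × 100) = 0.05000
LCL = np̄ − 3·√(np̄(1−p̄)) = 5.0000 − 3 × 2.1794 = -1.5383 → 0 (negative, so LCL = 0)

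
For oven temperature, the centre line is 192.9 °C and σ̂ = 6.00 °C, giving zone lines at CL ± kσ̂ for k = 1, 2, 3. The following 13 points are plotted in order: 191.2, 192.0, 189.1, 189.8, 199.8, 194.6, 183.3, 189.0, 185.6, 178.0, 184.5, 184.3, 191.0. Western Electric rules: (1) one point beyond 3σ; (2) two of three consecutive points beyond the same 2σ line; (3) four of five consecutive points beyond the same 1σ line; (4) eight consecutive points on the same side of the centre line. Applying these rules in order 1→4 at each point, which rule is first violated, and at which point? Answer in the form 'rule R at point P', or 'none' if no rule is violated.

rule 3 at point 11

Zone of each point (C = within 1σ̂, B = 1σ̂–2σ̂, A = 2σ̂–3σ̂, * = beyond 3σ̂; sign = side of CL): 1:-C, 2:-C, 3:-C, 4:-C, 5:+B, 6:+C, 7:-B, 8:-C, 9:-B, 10:-A, 11:-B, 12:-B, 13:-C
Rule 3 (four of five consecutive points beyond the same 1σ limit) is satisfied at point 11.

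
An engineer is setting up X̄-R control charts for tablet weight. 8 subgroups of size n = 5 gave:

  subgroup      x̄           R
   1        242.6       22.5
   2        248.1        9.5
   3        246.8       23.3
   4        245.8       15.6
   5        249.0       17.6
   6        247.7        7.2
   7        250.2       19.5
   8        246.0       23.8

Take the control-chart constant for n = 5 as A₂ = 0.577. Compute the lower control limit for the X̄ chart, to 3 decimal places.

X̄̄ = (242.6 + 248.1 + 246.8 + 245.8 + 249.0 + 247.7 + 250.2 + 246.0) / 8 = 1976.2000 / 8 = 247.0250
R̄ = (22.5 + 9.5 + 23.3 + 15.6 + 17.6 + 7.2 + 19.5 + 23.8) / 8 = 139.0000 / 8 = 17.3750
LCL = X̄̄ − A₂·R̄ = 247.0250 − 0.577 × 17.3750 = 236.9996

237.000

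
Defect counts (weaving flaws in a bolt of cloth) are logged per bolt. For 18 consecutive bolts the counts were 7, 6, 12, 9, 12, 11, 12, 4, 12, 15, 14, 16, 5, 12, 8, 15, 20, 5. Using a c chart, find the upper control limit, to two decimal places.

c̄ = (7 + 6 + 12 + 9 + 12 + 11 + 12 + 4 + 12 + 15 + 14 + 16 + 5 + 12 + 8 + 15 + 20 + 5) / 18 = 195 / 18 = 10.8333
UCL = c̄ + 3√c̄ = 10.8333 + 3 × √10.8333 = 10.8333 + 3 × 3.2914 = 20.7075

20.71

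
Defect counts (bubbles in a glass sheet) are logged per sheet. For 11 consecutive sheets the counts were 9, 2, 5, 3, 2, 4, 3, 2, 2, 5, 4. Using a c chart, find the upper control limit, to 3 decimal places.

c̄ = (9 + 2 + 5 + 3 + 2 + 4 + 3 + 2 + 2 + 5 + 4) / 11 = 41 / 11 = 3.7273
UCL = c̄ + 3√c̄ = 3.7273 + 3 × √3.7273 = 3.7273 + 3 × 1.9306 = 9.5191

9.519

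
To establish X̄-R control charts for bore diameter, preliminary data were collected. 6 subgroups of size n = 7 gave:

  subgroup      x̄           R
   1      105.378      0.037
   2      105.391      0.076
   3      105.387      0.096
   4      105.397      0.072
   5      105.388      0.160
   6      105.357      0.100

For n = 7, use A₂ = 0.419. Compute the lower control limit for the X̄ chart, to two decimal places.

105.35

X̄̄ = (105.378 + 105.391 + 105.387 + 105.397 + 105.388 + 105.357) / 6 = 632.2980 / 6 = 105.3830
R̄ = (0.037 + 0.076 + 0.096 + 0.072 + 0.160 + 0.100) / 6 = 0.5410 / 6 = 0.0902
LCL = X̄̄ − A₂·R̄ = 105.3830 − 0.419 × 0.0902 = 105.3452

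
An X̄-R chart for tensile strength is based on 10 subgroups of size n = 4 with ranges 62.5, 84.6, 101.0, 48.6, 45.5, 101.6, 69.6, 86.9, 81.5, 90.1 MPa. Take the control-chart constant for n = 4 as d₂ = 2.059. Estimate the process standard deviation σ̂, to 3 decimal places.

R̄ = (62.5 + 84.6 + 101.0 + 48.6 + 45.5 + 101.6 + 69.6 + 86.9 + 81.5 + 90.1) / 10 = 77.1900
σ̂ = R̄ / d₂ = 77.1900 / 2.059 = 37.4891

37.489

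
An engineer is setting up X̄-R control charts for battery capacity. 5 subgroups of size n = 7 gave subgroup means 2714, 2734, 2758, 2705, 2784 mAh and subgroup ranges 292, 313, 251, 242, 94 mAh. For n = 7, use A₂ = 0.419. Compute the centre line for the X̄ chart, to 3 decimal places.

2739.000

X̄̄ = (2714 + 2734 + 2758 + 2705 + 2784) / 5 = 13695.0000 / 5 = 2739.0000
CL = X̄̄ = 2739.0000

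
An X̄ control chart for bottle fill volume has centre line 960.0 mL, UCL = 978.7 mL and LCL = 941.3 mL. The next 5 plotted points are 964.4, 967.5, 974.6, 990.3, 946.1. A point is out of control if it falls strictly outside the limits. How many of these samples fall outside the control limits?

1

Compare each point to [941.3, 978.7]: sample 4 = 990.3 > UCL.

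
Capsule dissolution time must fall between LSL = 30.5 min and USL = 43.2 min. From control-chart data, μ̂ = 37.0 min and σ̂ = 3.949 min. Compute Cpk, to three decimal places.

0.523

Cpu = (USL − μ̂) / (3σ̂) = (43.2 − 37.0) / (3 × 3.949) = 0.5233; Cpl = (μ̂ − LSL) / (3σ̂) = (37.0 − 30.5) / (3 × 3.949) = 0.5487; Cpk = min(Cpu, Cpl) = 0.5233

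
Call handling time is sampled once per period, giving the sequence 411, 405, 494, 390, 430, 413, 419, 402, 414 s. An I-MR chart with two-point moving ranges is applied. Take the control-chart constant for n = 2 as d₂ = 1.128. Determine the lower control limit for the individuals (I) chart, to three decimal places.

X̄ = (411 + 405 + 494 + 390 + 430 + 413 + 419 + 402 + 414) / 9 = 419.7778
Moving ranges: 6, 89, 104, 40, 17, 6, 17, 12; M̄R̄ = 291.0000 / 8 = 36.3750
LCL = X̄ − 3·M̄R̄/d₂ = 419.7778 − 3 × 36.3750 / 1.128 = 323.0358

323.036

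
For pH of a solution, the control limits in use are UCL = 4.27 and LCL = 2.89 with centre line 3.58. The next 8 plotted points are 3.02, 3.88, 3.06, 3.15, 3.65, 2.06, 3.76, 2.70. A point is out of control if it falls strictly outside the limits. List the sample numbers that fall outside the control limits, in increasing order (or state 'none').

6, 8

Compare each point to [2.89, 4.27]: sample 6 = 2.06 < LCL; sample 8 = 2.70 < LCL.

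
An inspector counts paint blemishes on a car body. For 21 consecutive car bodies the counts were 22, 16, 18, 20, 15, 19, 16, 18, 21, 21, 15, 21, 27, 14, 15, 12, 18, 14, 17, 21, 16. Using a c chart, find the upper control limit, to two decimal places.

c̄ = (22 + 16 + 18 + 20 + 15 + 19 + 16 + 18 + 21 + 21 + 15 + 21 + 27 + 14 + 15 + 12 + 18 + 14 + 17 + 21 + 16) / 21 = 376 / 21 = 17.9048
UCL = c̄ + 3√c̄ = 17.9048 + 3 × √17.9048 = 17.9048 + 3 × 4.2314 = 30.5990

30.60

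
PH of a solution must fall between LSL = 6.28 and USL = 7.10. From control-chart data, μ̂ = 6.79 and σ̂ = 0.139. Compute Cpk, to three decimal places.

Cpu = (USL − μ̂) / (3σ̂) = (7.10 − 6.79) / (3 × 0.139) = 0.7434; Cpl = (μ̂ − LSL) / (3σ̂) = (6.79 − 6.28) / (3 × 0.139) = 1.2230; Cpk = min(Cpu, Cpl) = 0.7434

0.743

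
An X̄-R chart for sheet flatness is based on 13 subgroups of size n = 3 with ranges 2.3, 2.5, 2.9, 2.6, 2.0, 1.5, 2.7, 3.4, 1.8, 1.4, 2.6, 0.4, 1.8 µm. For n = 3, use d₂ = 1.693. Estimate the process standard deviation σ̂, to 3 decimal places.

R̄ = (2.3 + 2.5 + 2.9 + 2.6 + 2.0 + 1.5 + 2.7 + 3.4 + 1.8 + 1.4 + 2.6 + 0.4 + 1.8) / 13 = 2.1462
σ̂ = R̄ / d₂ = 2.1462 / 1.693 = 1.2677

1.268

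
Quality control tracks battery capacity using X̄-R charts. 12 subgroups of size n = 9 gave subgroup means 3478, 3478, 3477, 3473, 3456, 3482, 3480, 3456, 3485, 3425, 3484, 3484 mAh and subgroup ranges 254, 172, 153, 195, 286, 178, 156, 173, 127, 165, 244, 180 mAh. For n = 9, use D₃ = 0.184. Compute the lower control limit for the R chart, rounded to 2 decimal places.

R̄ = (254 + 172 + 153 + 195 + 286 + 178 + 156 + 173 + 127 + 165 + 244 + 180) / 12 = 2283.0000 / 12 = 190.2500
LCL_R = D₃·R̄ = 0.184 × 190.2500 = 35.0060

35.01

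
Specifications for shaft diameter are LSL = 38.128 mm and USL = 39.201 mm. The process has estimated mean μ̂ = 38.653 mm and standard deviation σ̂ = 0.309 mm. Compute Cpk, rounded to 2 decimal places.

0.57

Cpu = (USL − μ̂) / (3σ̂) = (39.201 − 38.653) / (3 × 0.309) = 0.5912; Cpl = (μ̂ − LSL) / (3σ̂) = (38.653 − 38.128) / (3 × 0.309) = 0.5663; Cpk = min(Cpu, Cpl) = 0.5663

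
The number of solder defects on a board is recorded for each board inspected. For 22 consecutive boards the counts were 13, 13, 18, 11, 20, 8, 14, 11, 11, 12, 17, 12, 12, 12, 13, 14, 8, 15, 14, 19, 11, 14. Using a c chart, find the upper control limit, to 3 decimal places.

c̄ = (13 + 13 + 18 + 11 + 20 + 8 + 14 + 11 + 11 + 12 + 17 + 12 + 12 + 12 + 13 + 14 + 8 + 15 + 14 + 19 + 11 + 14) / 22 = 292 / 22 = 13.2727
UCL = c̄ + 3√c̄ = 13.2727 + 3 × √13.2727 = 13.2727 + 3 × 3.6432 = 24.2023

24.202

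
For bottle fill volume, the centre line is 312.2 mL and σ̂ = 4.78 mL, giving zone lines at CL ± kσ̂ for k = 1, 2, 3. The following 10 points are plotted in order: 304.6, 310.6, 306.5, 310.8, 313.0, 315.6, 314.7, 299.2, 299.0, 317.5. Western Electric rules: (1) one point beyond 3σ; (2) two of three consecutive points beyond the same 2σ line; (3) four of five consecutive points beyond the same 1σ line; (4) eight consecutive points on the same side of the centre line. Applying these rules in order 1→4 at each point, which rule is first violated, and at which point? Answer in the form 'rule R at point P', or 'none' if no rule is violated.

Zone of each point (C = within 1σ̂, B = 1σ̂–2σ̂, A = 2σ̂–3σ̂, * = beyond 3σ̂; sign = side of CL): 1:-B, 2:-C, 3:-B, 4:-C, 5:+C, 6:+C, 7:+C, 8:-A, 9:-A, 10:+B
Rule 2 (two of three consecutive points beyond the same 2σ limit) is satisfied at point 9.

rule 2 at point 9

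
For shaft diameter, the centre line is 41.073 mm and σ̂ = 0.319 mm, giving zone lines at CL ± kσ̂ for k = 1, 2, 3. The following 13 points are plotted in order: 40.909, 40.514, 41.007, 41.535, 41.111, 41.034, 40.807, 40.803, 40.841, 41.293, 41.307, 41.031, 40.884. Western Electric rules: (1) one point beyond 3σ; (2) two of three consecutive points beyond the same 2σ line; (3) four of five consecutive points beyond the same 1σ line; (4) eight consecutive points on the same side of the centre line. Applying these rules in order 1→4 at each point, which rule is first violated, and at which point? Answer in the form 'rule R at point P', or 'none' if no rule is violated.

Zone of each point (C = within 1σ̂, B = 1σ̂–2σ̂, A = 2σ̂–3σ̂, * = beyond 3σ̂; sign = side of CL): 1:-C, 2:-B, 3:-C, 4:+B, 5:+C, 6:-C, 7:-C, 8:-C, 9:-C, 10:+C, 11:+C, 12:-C, 13:-C
No rule fires across all 13 points.

none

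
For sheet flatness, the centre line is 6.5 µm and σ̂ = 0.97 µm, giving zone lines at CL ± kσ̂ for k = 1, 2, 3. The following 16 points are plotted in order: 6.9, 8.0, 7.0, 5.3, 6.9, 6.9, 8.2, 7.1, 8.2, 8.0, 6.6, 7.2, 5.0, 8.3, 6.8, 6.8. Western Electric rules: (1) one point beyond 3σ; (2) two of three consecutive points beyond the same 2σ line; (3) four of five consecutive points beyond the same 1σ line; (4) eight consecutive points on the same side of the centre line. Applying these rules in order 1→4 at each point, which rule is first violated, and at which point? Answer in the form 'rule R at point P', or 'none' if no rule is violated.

Zone of each point (C = within 1σ̂, B = 1σ̂–2σ̂, A = 2σ̂–3σ̂, * = beyond 3σ̂; sign = side of CL): 1:+C, 2:+B, 3:+C, 4:-B, 5:+C, 6:+C, 7:+B, 8:+C, 9:+B, 10:+B, 11:+C, 12:+C, 13:-B, 14:+B, 15:+C, 16:+C
Rule 4 (eight consecutive points on the same side of the centre line) is satisfied at point 12.

rule 4 at point 12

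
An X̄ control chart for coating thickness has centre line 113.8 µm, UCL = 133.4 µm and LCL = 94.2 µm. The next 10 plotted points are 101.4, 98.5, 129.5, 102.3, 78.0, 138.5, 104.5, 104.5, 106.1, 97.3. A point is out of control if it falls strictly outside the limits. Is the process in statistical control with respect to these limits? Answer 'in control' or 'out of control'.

out of control

Compare each point to [94.2, 133.4]: sample 5 = 78.0 < LCL; sample 6 = 138.5 > UCL.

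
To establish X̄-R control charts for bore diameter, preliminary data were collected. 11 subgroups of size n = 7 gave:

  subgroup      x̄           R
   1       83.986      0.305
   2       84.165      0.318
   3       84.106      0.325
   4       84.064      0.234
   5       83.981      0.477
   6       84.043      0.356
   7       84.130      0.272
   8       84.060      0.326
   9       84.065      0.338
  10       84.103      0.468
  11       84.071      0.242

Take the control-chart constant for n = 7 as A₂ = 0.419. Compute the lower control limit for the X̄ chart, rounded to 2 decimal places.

83.93

X̄̄ = (83.986 + 84.165 + 84.106 + 84.064 + 83.981 + 84.043 + 84.130 + 84.060 + 84.065 + 84.103 + 84.071) / 11 = 924.7740 / 11 = 84.0704
R̄ = (0.305 + 0.318 + 0.325 + 0.234 + 0.477 + 0.356 + 0.272 + 0.326 + 0.338 + 0.468 + 0.242) / 11 = 3.6610 / 11 = 0.3328
LCL = X̄̄ − A₂·R̄ = 84.0704 − 0.419 × 0.3328 = 83.9309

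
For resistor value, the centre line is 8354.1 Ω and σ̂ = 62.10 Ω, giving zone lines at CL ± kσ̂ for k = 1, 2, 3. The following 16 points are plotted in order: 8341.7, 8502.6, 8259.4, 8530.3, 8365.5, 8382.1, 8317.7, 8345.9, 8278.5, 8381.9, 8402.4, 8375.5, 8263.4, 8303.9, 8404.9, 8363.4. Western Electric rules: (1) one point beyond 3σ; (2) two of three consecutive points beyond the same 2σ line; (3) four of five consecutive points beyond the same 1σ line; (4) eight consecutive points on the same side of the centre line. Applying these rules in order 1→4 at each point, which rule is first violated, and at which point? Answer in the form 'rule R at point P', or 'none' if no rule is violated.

Zone of each point (C = within 1σ̂, B = 1σ̂–2σ̂, A = 2σ̂–3σ̂, * = beyond 3σ̂; sign = side of CL): 1:-C, 2:+A, 3:-B, 4:+A, 5:+C, 6:+C, 7:-C, 8:-C, 9:-B, 10:+C, 11:+C, 12:+C, 13:-B, 14:-C, 15:+C, 16:+C
Rule 2 (two of three consecutive points beyond the same 2σ limit) is satisfied at point 4.

rule 2 at point 4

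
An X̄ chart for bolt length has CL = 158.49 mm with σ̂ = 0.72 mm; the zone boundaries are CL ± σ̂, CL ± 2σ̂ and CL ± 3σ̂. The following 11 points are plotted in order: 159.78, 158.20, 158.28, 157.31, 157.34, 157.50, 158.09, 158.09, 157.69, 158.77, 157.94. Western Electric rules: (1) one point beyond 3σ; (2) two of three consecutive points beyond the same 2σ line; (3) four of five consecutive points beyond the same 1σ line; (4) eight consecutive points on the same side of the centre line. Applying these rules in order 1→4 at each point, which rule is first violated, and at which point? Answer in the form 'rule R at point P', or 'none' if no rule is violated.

Zone of each point (C = within 1σ̂, B = 1σ̂–2σ̂, A = 2σ̂–3σ̂, * = beyond 3σ̂; sign = side of CL): 1:+B, 2:-C, 3:-C, 4:-B, 5:-B, 6:-B, 7:-C, 8:-C, 9:-B, 10:+C, 11:-C
Rule 4 (eight consecutive points on the same side of the centre line) is satisfied at point 9.

rule 4 at point 9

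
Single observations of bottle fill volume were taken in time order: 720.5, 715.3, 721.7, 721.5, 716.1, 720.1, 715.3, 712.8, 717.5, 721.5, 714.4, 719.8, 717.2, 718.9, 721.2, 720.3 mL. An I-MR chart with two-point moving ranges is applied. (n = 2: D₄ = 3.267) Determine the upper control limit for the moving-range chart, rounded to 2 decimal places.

Moving ranges: 5.2, 6.4, 0.2, 5.4, 4.0, 4.8, 2.5, 4.7, 4.0, 7.1, 5.4, 2.6, 1.7, 2.3, 0.9; M̄R̄ = 57.2000 / 15 = 3.8133
UCL_MR = D₄·M̄R̄ = 3.267 × 3.8133 = 12.4582

12.46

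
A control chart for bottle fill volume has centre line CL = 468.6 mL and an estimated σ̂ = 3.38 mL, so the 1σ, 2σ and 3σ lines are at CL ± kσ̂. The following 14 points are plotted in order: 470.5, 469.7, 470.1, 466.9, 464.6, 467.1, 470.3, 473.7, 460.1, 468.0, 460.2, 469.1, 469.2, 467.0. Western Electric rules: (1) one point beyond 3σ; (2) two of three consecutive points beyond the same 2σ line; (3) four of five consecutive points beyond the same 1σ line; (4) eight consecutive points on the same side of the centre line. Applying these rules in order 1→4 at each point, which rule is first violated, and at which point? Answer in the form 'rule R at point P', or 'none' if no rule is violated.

Zone of each point (C = within 1σ̂, B = 1σ̂–2σ̂, A = 2σ̂–3σ̂, * = beyond 3σ̂; sign = side of CL): 1:+C, 2:+C, 3:+C, 4:-C, 5:-B, 6:-C, 7:+C, 8:+B, 9:-A, 10:-C, 11:-A, 12:+C, 13:+C, 14:-C
Rule 2 (two of three consecutive points beyond the same 2σ limit) is satisfied at point 11.

rule 2 at point 11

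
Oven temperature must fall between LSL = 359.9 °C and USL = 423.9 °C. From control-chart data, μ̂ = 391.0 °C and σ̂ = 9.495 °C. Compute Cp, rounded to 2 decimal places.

Cp = (USL − LSL) / (6σ̂) = (423.9 − 359.9) / (6 × 9.495) = 64.0000 / 56.9700 = 1.1234

1.12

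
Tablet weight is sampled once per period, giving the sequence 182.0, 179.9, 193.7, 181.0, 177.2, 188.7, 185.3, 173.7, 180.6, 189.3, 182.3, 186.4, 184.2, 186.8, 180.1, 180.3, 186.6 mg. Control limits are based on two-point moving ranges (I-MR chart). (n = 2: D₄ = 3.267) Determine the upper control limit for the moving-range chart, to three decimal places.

21.154

Moving ranges: 2.1, 13.8, 12.7, 3.8, 11.5, 3.4, 11.6, 6.9, 8.7, 7.0, 4.1, 2.2, 2.6, 6.7, 0.2, 6.3; M̄R̄ = 103.6000 / 16 = 6.4750
UCL_MR = D₄·M̄R̄ = 3.267 × 6.4750 = 21.1538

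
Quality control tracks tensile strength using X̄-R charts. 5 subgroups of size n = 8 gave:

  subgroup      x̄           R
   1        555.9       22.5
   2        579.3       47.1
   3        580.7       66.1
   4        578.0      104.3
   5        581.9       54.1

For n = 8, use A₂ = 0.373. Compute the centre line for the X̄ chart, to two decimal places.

X̄̄ = (555.9 + 579.3 + 580.7 + 578.0 + 581.9) / 5 = 2875.8000 / 5 = 575.1600
CL = X̄̄ = 575.1600

575.16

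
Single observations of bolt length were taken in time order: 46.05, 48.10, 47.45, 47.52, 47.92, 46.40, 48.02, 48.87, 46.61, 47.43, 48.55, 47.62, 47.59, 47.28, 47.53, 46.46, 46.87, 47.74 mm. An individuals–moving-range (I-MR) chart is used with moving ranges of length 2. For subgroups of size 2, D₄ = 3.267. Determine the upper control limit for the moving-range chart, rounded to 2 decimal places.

2.93

Moving ranges: 2.05, 0.65, 0.07, 0.40, 1.52, 1.62, 0.85, 2.26, 0.82, 1.12, 0.93, 0.03, 0.31, 0.25, 1.07, 0.41, 0.87; M̄R̄ = 15.2300 / 17 = 0.8959
UCL_MR = D₄·M̄R̄ = 3.267 × 0.8959 = 2.9268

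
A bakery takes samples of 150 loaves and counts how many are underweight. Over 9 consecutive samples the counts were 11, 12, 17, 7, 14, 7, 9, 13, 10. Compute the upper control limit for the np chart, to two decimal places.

p̄ = Σdᵢ / (k·n) = 100 / (9 × 150) = 0.07407
UCL = np̄ + 3·√(np̄(1−p̄)) = 11.1111 + 3 × √(11.1111×0.92593) = 11.1111 + 3 × 3.2075 = 20.7336

20.73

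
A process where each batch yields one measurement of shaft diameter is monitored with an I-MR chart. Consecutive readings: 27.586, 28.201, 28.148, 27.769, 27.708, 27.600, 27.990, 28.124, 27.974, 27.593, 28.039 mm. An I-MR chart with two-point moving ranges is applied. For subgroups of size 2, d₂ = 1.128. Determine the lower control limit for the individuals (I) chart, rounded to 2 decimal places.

X̄ = (27.586 + 28.201 + 28.148 + 27.769 + 27.708 + 27.600 + 27.990 + 28.124 + 27.974 + 27.593 + 28.039) / 11 = 27.8847
Moving ranges: 0.615, 0.053, 0.379, 0.061, 0.108, 0.390, 0.134, 0.150, 0.381, 0.446; M̄R̄ = 2.7170 / 10 = 0.2717
LCL = X̄ − 3·M̄R̄/d₂ = 27.8847 − 3 × 0.2717 / 1.128 = 27.1621

27.16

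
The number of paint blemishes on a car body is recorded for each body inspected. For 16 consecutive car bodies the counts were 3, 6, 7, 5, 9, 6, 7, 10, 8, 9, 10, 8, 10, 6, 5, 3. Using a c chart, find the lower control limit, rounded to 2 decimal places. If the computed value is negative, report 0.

0.00

c̄ = (3 + 6 + 7 + 5 + 9 + 6 + 7 + 10 + 8 + 9 + 10 + 8 + 10 + 6 + 5 + 3) / 16 = 112 / 16 = 7.0000
LCL = c̄ − 3√c̄ = 7.0000 − 3 × 2.6458 = -0.9373 → 0 (cannot be negative)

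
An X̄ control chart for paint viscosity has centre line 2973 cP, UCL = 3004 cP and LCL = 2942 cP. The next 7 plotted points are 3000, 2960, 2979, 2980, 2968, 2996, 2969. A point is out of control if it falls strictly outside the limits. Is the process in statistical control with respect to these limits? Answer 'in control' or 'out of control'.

in control

All 7 points lie within [2942, 3004].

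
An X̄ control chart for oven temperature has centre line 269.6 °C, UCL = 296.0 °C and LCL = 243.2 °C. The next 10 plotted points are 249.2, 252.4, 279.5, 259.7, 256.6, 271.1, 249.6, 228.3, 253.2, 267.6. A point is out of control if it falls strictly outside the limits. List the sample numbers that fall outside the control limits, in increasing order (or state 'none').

8

Compare each point to [243.2, 296.0]: sample 8 = 228.3 < LCL.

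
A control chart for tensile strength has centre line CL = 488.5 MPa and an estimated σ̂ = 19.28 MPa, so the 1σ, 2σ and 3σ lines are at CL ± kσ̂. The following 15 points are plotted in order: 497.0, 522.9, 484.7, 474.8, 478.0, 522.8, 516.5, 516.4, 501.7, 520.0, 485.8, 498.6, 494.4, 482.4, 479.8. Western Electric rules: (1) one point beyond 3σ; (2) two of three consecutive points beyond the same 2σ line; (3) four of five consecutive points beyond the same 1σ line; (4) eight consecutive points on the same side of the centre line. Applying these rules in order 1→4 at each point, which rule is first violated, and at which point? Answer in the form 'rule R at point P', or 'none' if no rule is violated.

Zone of each point (C = within 1σ̂, B = 1σ̂–2σ̂, A = 2σ̂–3σ̂, * = beyond 3σ̂; sign = side of CL): 1:+C, 2:+B, 3:-C, 4:-C, 5:-C, 6:+B, 7:+B, 8:+B, 9:+C, 10:+B, 11:-C, 12:+C, 13:+C, 14:-C, 15:-C
Rule 3 (four of five consecutive points beyond the same 1σ limit) is satisfied at point 10.

rule 3 at point 10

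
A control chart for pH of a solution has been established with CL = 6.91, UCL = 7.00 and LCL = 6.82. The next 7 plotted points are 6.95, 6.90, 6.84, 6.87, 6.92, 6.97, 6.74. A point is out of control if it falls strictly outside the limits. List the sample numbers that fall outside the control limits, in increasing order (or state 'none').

Compare each point to [6.82, 7.00]: sample 7 = 6.74 < LCL.

7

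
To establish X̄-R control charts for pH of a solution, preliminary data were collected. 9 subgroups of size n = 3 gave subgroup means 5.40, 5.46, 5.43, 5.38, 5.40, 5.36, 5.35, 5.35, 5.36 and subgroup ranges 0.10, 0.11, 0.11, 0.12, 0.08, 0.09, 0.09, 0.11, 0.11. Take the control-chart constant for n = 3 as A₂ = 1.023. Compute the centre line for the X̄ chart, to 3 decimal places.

X̄̄ = (5.40 + 5.46 + 5.43 + 5.38 + 5.40 + 5.36 + 5.35 + 5.35 + 5.36) / 9 = 48.4900 / 9 = 5.3878
CL = X̄̄ = 5.3878

5.388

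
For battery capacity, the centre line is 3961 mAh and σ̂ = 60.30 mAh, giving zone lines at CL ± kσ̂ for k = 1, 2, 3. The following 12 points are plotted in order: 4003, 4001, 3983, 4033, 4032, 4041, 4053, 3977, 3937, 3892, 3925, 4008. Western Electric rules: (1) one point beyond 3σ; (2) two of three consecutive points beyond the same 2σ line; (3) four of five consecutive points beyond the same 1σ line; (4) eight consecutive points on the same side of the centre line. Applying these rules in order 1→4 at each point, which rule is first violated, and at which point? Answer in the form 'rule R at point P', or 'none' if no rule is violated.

Zone of each point (C = within 1σ̂, B = 1σ̂–2σ̂, A = 2σ̂–3σ̂, * = beyond 3σ̂; sign = side of CL): 1:+C, 2:+C, 3:+C, 4:+B, 5:+B, 6:+B, 7:+B, 8:+C, 9:-C, 10:-B, 11:-C, 12:+C
Rule 3 (four of five consecutive points beyond the same 1σ limit) is satisfied at point 7.

rule 3 at point 7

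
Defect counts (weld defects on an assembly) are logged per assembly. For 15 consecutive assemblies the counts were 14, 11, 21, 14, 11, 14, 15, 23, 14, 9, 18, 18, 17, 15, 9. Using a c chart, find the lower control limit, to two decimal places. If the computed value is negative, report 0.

3.30

c̄ = (14 + 11 + 21 + 14 + 11 + 14 + 15 + 23 + 14 + 9 + 18 + 18 + 17 + 15 + 9) / 15 = 223 / 15 = 14.8667
LCL = c̄ − 3√c̄ = 14.8667 − 3 × 3.8557 = 3.2995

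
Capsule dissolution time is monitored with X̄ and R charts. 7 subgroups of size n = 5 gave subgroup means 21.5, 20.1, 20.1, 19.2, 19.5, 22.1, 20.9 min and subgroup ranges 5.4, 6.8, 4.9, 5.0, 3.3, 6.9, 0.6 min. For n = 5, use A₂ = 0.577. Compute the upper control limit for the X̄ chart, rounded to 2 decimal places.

23.20

X̄̄ = (21.5 + 20.1 + 20.1 + 19.2 + 19.5 + 22.1 + 20.9) / 7 = 143.4000 / 7 = 20.4857
R̄ = (5.4 + 6.8 + 4.9 + 5.0 + 3.3 + 6.9 + 0.6) / 7 = 32.9000 / 7 = 4.7000
UCL = X̄̄ + A₂·R̄ = 20.4857 + 0.577 × 4.7000 = 23.1976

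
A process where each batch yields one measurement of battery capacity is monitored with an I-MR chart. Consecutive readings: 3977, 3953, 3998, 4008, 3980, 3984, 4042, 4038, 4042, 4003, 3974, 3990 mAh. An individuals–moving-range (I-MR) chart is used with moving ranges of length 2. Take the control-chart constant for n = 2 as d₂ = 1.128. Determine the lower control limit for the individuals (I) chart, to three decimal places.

X̄ = (3977 + 3953 + 3998 + 4008 + 3980 + 3984 + 4042 + 4038 + 4042 + 4003 + 3974 + 3990) / 12 = 3999.0833
Moving ranges: 24, 45, 10, 28, 4, 58, 4, 4, 39, 29, 16; M̄R̄ = 261.0000 / 11 = 23.7273
LCL = X̄ − 3·M̄R̄/d₂ = 3999.0833 − 3 × 23.7273 / 1.128 = 3935.9789

3935.979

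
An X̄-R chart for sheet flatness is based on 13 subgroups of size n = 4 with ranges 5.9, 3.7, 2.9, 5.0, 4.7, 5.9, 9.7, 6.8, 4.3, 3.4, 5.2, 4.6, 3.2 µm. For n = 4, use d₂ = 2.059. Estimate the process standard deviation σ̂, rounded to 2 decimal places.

2.44

R̄ = (5.9 + 3.7 + 2.9 + 5.0 + 4.7 + 5.9 + 9.7 + 6.8 + 4.3 + 3.4 + 5.2 + 4.6 + 3.2) / 13 = 5.0231
σ̂ = R̄ / d₂ = 5.0231 / 2.059 = 2.4396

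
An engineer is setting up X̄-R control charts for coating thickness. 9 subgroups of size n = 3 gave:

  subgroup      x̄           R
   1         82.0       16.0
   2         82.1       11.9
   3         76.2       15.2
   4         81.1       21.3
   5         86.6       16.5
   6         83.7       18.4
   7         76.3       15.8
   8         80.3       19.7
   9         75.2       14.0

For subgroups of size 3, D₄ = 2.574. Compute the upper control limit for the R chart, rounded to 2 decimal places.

42.56

R̄ = (16.0 + 11.9 + 15.2 + 21.3 + 16.5 + 18.4 + 15.8 + 19.7 + 14.0) / 9 = 148.8000 / 9 = 16.5333
UCL_R = D₄·R̄ = 2.574 × 16.5333 = 42.5568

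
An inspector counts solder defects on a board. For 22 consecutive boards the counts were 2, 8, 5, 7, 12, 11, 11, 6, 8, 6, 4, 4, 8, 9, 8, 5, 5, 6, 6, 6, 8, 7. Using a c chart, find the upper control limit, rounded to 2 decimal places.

c̄ = (2 + 8 + 5 + 7 + 12 + 11 + 11 + 6 + 8 + 6 + 4 + 4 + 8 + 9 + 8 + 5 + 5 + 6 + 6 + 6 + 8 + 7) / 22 = 152 / 22 = 6.9091
UCL = c̄ + 3√c̄ = 6.9091 + 3 × √6.9091 = 6.9091 + 3 × 2.6285 = 14.7946

14.79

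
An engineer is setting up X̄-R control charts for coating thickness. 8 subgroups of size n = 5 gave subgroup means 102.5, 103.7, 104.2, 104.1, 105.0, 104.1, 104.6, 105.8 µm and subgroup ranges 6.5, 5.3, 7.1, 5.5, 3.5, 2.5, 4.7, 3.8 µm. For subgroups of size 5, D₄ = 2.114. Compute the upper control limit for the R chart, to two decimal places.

R̄ = (6.5 + 5.3 + 7.1 + 5.5 + 3.5 + 2.5 + 4.7 + 3.8) / 8 = 38.9000 / 8 = 4.8625
UCL_R = D₄·R̄ = 2.114 × 4.8625 = 10.2793

10.28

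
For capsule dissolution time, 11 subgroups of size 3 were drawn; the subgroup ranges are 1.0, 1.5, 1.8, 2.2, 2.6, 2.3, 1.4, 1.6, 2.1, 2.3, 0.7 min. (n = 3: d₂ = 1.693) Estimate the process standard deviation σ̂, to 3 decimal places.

R̄ = (1.0 + 1.5 + 1.8 + 2.2 + 2.6 + 2.3 + 1.4 + 1.6 + 2.1 + 2.3 + 0.7) / 11 = 1.7727
σ̂ = R̄ / d₂ = 1.7727 / 1.693 = 1.0471

1.047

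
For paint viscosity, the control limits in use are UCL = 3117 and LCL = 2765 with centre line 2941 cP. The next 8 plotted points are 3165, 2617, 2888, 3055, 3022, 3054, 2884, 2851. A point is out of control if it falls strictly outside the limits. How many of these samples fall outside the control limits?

Compare each point to [2765, 3117]: sample 1 = 3165 > UCL; sample 2 = 2617 < LCL.

2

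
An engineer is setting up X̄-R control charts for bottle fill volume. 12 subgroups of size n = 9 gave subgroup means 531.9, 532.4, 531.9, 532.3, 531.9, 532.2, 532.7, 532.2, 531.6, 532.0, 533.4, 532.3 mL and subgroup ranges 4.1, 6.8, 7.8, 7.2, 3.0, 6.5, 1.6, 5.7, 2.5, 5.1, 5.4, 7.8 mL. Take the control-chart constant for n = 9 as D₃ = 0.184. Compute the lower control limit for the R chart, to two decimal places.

R̄ = (4.1 + 6.8 + 7.8 + 7.2 + 3.0 + 6.5 + 1.6 + 5.7 + 2.5 + 5.1 + 5.4 + 7.8) / 12 = 63.5000 / 12 = 5.2917
LCL_R = D₃·R̄ = 0.184 × 5.2917 = 0.9737

0.97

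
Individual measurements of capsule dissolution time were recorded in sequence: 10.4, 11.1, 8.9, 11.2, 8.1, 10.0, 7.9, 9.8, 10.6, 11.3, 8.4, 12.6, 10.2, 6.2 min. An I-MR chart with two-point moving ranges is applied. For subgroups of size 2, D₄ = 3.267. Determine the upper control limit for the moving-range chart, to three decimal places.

7.338

Moving ranges: 0.7, 2.2, 2.3, 3.1, 1.9, 2.1, 1.9, 0.8, 0.7, 2.9, 4.2, 2.4, 4.0; M̄R̄ = 29.2000 / 13 = 2.2462
UCL_MR = D₄·M̄R̄ = 3.267 × 2.2462 = 7.3382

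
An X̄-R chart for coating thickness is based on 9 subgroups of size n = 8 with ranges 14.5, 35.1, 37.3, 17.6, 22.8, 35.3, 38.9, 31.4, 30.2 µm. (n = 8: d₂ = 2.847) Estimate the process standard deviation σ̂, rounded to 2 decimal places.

R̄ = (14.5 + 35.1 + 37.3 + 17.6 + 22.8 + 35.3 + 38.9 + 31.4 + 30.2) / 9 = 29.2333
σ̂ = R̄ / d₂ = 29.2333 / 2.847 = 10.2681

10.27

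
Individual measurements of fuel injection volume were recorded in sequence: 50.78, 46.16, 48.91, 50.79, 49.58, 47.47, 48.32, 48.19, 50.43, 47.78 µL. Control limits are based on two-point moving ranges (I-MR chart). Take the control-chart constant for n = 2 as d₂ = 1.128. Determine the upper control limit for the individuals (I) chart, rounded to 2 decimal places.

54.29

X̄ = (50.78 + 46.16 + 48.91 + 50.79 + 49.58 + 47.47 + 48.32 + 48.19 + 50.43 + 47.78) / 10 = 48.8410
Moving ranges: 4.62, 2.75, 1.88, 1.21, 2.11, 0.85, 0.13, 2.24, 2.65; M̄R̄ = 18.4400 / 9 = 2.0489
UCL = X̄ + 3·M̄R̄/d₂ = 48.8410 + 3 × 2.0489 / 1.128 = 54.2902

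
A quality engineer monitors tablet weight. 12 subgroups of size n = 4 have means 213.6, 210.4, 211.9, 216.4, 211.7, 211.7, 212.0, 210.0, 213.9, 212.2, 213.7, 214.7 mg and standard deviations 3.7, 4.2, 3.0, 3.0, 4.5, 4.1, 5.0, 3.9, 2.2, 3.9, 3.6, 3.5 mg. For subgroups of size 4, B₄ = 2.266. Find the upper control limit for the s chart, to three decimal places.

s̄ = (3.7 + 4.2 + 3.0 + 3.0 + 4.5 + 4.1 + 5.0 + 3.9 + 2.2 + 3.9 + 3.6 + 3.5) / 12 = 3.7167
UCL_s = B₄·s̄ = 2.266 × 3.7167 = 8.4220

8.422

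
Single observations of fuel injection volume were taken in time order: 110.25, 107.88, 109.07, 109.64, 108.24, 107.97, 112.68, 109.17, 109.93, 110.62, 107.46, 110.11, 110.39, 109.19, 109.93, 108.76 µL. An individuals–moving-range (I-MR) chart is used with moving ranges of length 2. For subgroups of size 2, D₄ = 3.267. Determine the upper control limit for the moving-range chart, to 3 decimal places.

5.373

Moving ranges: 2.37, 1.19, 0.57, 1.40, 0.27, 4.71, 3.51, 0.76, 0.69, 3.16, 2.65, 0.28, 1.20, 0.74, 1.17; M̄R̄ = 24.6700 / 15 = 1.6447
UCL_MR = D₄·M̄R̄ = 3.267 × 1.6447 = 5.3731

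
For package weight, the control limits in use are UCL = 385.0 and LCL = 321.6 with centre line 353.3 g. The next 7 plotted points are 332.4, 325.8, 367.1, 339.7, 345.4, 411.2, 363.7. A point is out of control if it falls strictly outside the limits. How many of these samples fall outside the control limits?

1

Compare each point to [321.6, 385.0]: sample 6 = 411.2 > UCL.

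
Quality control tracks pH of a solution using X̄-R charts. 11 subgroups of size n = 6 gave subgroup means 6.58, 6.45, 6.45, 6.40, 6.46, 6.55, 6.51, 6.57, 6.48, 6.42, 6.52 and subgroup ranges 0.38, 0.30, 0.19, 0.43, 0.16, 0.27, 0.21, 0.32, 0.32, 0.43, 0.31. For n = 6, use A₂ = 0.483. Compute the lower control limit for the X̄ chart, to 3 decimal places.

X̄̄ = (6.58 + 6.45 + 6.45 + 6.40 + 6.46 + 6.55 + 6.51 + 6.57 + 6.48 + 6.42 + 6.52) / 11 = 71.3900 / 11 = 6.4900
R̄ = (0.38 + 0.30 + 0.19 + 0.43 + 0.16 + 0.27 + 0.21 + 0.32 + 0.32 + 0.43 + 0.31) / 11 = 3.3200 / 11 = 0.3018
LCL = X̄̄ − A₂·R̄ = 6.4900 − 0.483 × 0.3018 = 6.3442

6.344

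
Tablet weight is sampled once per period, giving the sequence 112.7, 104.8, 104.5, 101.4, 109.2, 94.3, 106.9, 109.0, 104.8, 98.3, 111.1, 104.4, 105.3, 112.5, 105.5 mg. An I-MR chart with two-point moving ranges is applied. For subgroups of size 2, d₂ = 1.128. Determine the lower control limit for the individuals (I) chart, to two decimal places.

87.79

X̄ = (112.7 + 104.8 + 104.5 + 101.4 + 109.2 + 94.3 + 106.9 + 109.0 + 104.8 + 98.3 + 111.1 + 104.4 + 105.3 + 112.5 + 105.5) / 15 = 105.6467
Moving ranges: 7.9, 0.3, 3.1, 7.8, 14.9, 12.6, 2.1, 4.2, 6.5, 12.8, 6.7, 0.9, 7.2, 7.0; M̄R̄ = 94.0000 / 14 = 6.7143
LCL = X̄ − 3·M̄R̄/d₂ = 105.6467 − 3 × 6.7143 / 1.128 = 87.7895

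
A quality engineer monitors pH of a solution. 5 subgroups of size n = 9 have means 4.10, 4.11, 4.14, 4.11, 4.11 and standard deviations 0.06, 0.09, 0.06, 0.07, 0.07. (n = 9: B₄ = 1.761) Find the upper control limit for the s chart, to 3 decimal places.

0.123

s̄ = (0.06 + 0.09 + 0.06 + 0.07 + 0.07) / 5 = 0.0700
UCL_s = B₄·s̄ = 1.761 × 0.0700 = 0.1233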